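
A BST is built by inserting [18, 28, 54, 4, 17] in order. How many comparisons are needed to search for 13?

Search path for 13: 18 -> 4 -> 17
Found: False
Comparisons: 3


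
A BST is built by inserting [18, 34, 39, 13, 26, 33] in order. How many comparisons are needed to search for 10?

Search path for 10: 18 -> 13
Found: False
Comparisons: 2


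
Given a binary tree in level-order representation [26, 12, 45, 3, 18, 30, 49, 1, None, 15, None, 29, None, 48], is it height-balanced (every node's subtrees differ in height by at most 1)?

Tree (level-order array): [26, 12, 45, 3, 18, 30, 49, 1, None, 15, None, 29, None, 48]
Definition: a tree is height-balanced if, at every node, |h(left) - h(right)| <= 1 (empty subtree has height -1).
Bottom-up per-node check:
  node 1: h_left=-1, h_right=-1, diff=0 [OK], height=0
  node 3: h_left=0, h_right=-1, diff=1 [OK], height=1
  node 15: h_left=-1, h_right=-1, diff=0 [OK], height=0
  node 18: h_left=0, h_right=-1, diff=1 [OK], height=1
  node 12: h_left=1, h_right=1, diff=0 [OK], height=2
  node 29: h_left=-1, h_right=-1, diff=0 [OK], height=0
  node 30: h_left=0, h_right=-1, diff=1 [OK], height=1
  node 48: h_left=-1, h_right=-1, diff=0 [OK], height=0
  node 49: h_left=0, h_right=-1, diff=1 [OK], height=1
  node 45: h_left=1, h_right=1, diff=0 [OK], height=2
  node 26: h_left=2, h_right=2, diff=0 [OK], height=3
All nodes satisfy the balance condition.
Result: Balanced


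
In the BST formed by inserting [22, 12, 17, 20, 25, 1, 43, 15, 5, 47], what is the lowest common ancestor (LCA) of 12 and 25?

Tree insertion order: [22, 12, 17, 20, 25, 1, 43, 15, 5, 47]
Tree (level-order array): [22, 12, 25, 1, 17, None, 43, None, 5, 15, 20, None, 47]
In a BST, the LCA of p=12, q=25 is the first node v on the
root-to-leaf path with p <= v <= q (go left if both < v, right if both > v).
Walk from root:
  at 22: 12 <= 22 <= 25, this is the LCA
LCA = 22


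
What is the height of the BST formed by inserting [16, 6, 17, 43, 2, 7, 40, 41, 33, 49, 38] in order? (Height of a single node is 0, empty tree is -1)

Insertion order: [16, 6, 17, 43, 2, 7, 40, 41, 33, 49, 38]
Tree (level-order array): [16, 6, 17, 2, 7, None, 43, None, None, None, None, 40, 49, 33, 41, None, None, None, 38]
Compute height bottom-up (empty subtree = -1):
  height(2) = 1 + max(-1, -1) = 0
  height(7) = 1 + max(-1, -1) = 0
  height(6) = 1 + max(0, 0) = 1
  height(38) = 1 + max(-1, -1) = 0
  height(33) = 1 + max(-1, 0) = 1
  height(41) = 1 + max(-1, -1) = 0
  height(40) = 1 + max(1, 0) = 2
  height(49) = 1 + max(-1, -1) = 0
  height(43) = 1 + max(2, 0) = 3
  height(17) = 1 + max(-1, 3) = 4
  height(16) = 1 + max(1, 4) = 5
Height = 5


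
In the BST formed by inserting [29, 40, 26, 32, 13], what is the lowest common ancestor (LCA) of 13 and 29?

Tree insertion order: [29, 40, 26, 32, 13]
Tree (level-order array): [29, 26, 40, 13, None, 32]
In a BST, the LCA of p=13, q=29 is the first node v on the
root-to-leaf path with p <= v <= q (go left if both < v, right if both > v).
Walk from root:
  at 29: 13 <= 29 <= 29, this is the LCA
LCA = 29


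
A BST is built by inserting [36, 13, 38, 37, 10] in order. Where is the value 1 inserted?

Starting tree (level order): [36, 13, 38, 10, None, 37]
Insertion path: 36 -> 13 -> 10
Result: insert 1 as left child of 10
Final tree (level order): [36, 13, 38, 10, None, 37, None, 1]


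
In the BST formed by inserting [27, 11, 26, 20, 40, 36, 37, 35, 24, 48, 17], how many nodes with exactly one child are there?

Tree built from: [27, 11, 26, 20, 40, 36, 37, 35, 24, 48, 17]
Tree (level-order array): [27, 11, 40, None, 26, 36, 48, 20, None, 35, 37, None, None, 17, 24]
Rule: These are nodes with exactly 1 non-null child.
Per-node child counts:
  node 27: 2 child(ren)
  node 11: 1 child(ren)
  node 26: 1 child(ren)
  node 20: 2 child(ren)
  node 17: 0 child(ren)
  node 24: 0 child(ren)
  node 40: 2 child(ren)
  node 36: 2 child(ren)
  node 35: 0 child(ren)
  node 37: 0 child(ren)
  node 48: 0 child(ren)
Matching nodes: [11, 26]
Count of nodes with exactly one child: 2


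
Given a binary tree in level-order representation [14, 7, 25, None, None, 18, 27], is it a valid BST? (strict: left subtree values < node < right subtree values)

Level-order array: [14, 7, 25, None, None, 18, 27]
Validate using subtree bounds (lo, hi): at each node, require lo < value < hi,
then recurse left with hi=value and right with lo=value.
Preorder trace (stopping at first violation):
  at node 14 with bounds (-inf, +inf): OK
  at node 7 with bounds (-inf, 14): OK
  at node 25 with bounds (14, +inf): OK
  at node 18 with bounds (14, 25): OK
  at node 27 with bounds (25, +inf): OK
No violation found at any node.
Result: Valid BST


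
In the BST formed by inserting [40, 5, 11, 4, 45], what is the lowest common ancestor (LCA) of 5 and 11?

Tree insertion order: [40, 5, 11, 4, 45]
Tree (level-order array): [40, 5, 45, 4, 11]
In a BST, the LCA of p=5, q=11 is the first node v on the
root-to-leaf path with p <= v <= q (go left if both < v, right if both > v).
Walk from root:
  at 40: both 5 and 11 < 40, go left
  at 5: 5 <= 5 <= 11, this is the LCA
LCA = 5


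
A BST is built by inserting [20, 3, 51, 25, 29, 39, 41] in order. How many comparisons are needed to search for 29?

Search path for 29: 20 -> 51 -> 25 -> 29
Found: True
Comparisons: 4


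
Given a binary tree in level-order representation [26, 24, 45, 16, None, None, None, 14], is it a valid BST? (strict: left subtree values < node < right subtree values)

Level-order array: [26, 24, 45, 16, None, None, None, 14]
Validate using subtree bounds (lo, hi): at each node, require lo < value < hi,
then recurse left with hi=value and right with lo=value.
Preorder trace (stopping at first violation):
  at node 26 with bounds (-inf, +inf): OK
  at node 24 with bounds (-inf, 26): OK
  at node 16 with bounds (-inf, 24): OK
  at node 14 with bounds (-inf, 16): OK
  at node 45 with bounds (26, +inf): OK
No violation found at any node.
Result: Valid BST


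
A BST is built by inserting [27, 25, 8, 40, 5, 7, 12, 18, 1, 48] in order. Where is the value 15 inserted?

Starting tree (level order): [27, 25, 40, 8, None, None, 48, 5, 12, None, None, 1, 7, None, 18]
Insertion path: 27 -> 25 -> 8 -> 12 -> 18
Result: insert 15 as left child of 18
Final tree (level order): [27, 25, 40, 8, None, None, 48, 5, 12, None, None, 1, 7, None, 18, None, None, None, None, 15]


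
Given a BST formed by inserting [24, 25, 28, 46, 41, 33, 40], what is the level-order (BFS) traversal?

Tree insertion order: [24, 25, 28, 46, 41, 33, 40]
Tree (level-order array): [24, None, 25, None, 28, None, 46, 41, None, 33, None, None, 40]
BFS from the root, enqueuing left then right child of each popped node:
  queue [24] -> pop 24, enqueue [25], visited so far: [24]
  queue [25] -> pop 25, enqueue [28], visited so far: [24, 25]
  queue [28] -> pop 28, enqueue [46], visited so far: [24, 25, 28]
  queue [46] -> pop 46, enqueue [41], visited so far: [24, 25, 28, 46]
  queue [41] -> pop 41, enqueue [33], visited so far: [24, 25, 28, 46, 41]
  queue [33] -> pop 33, enqueue [40], visited so far: [24, 25, 28, 46, 41, 33]
  queue [40] -> pop 40, enqueue [none], visited so far: [24, 25, 28, 46, 41, 33, 40]
Result: [24, 25, 28, 46, 41, 33, 40]


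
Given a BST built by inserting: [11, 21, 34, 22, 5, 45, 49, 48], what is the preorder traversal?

Tree insertion order: [11, 21, 34, 22, 5, 45, 49, 48]
Tree (level-order array): [11, 5, 21, None, None, None, 34, 22, 45, None, None, None, 49, 48]
Preorder traversal: [11, 5, 21, 34, 22, 45, 49, 48]


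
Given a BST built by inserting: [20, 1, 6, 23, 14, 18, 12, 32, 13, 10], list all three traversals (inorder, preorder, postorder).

Tree insertion order: [20, 1, 6, 23, 14, 18, 12, 32, 13, 10]
Tree (level-order array): [20, 1, 23, None, 6, None, 32, None, 14, None, None, 12, 18, 10, 13]
Inorder (L, root, R): [1, 6, 10, 12, 13, 14, 18, 20, 23, 32]
Preorder (root, L, R): [20, 1, 6, 14, 12, 10, 13, 18, 23, 32]
Postorder (L, R, root): [10, 13, 12, 18, 14, 6, 1, 32, 23, 20]


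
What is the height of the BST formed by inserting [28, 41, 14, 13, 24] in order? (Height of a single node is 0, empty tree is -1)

Insertion order: [28, 41, 14, 13, 24]
Tree (level-order array): [28, 14, 41, 13, 24]
Compute height bottom-up (empty subtree = -1):
  height(13) = 1 + max(-1, -1) = 0
  height(24) = 1 + max(-1, -1) = 0
  height(14) = 1 + max(0, 0) = 1
  height(41) = 1 + max(-1, -1) = 0
  height(28) = 1 + max(1, 0) = 2
Height = 2


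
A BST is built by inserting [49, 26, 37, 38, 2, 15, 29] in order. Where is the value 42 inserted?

Starting tree (level order): [49, 26, None, 2, 37, None, 15, 29, 38]
Insertion path: 49 -> 26 -> 37 -> 38
Result: insert 42 as right child of 38
Final tree (level order): [49, 26, None, 2, 37, None, 15, 29, 38, None, None, None, None, None, 42]


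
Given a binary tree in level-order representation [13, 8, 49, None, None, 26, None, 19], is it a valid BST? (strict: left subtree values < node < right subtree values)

Level-order array: [13, 8, 49, None, None, 26, None, 19]
Validate using subtree bounds (lo, hi): at each node, require lo < value < hi,
then recurse left with hi=value and right with lo=value.
Preorder trace (stopping at first violation):
  at node 13 with bounds (-inf, +inf): OK
  at node 8 with bounds (-inf, 13): OK
  at node 49 with bounds (13, +inf): OK
  at node 26 with bounds (13, 49): OK
  at node 19 with bounds (13, 26): OK
No violation found at any node.
Result: Valid BST


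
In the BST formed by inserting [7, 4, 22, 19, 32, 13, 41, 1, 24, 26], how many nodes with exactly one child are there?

Tree built from: [7, 4, 22, 19, 32, 13, 41, 1, 24, 26]
Tree (level-order array): [7, 4, 22, 1, None, 19, 32, None, None, 13, None, 24, 41, None, None, None, 26]
Rule: These are nodes with exactly 1 non-null child.
Per-node child counts:
  node 7: 2 child(ren)
  node 4: 1 child(ren)
  node 1: 0 child(ren)
  node 22: 2 child(ren)
  node 19: 1 child(ren)
  node 13: 0 child(ren)
  node 32: 2 child(ren)
  node 24: 1 child(ren)
  node 26: 0 child(ren)
  node 41: 0 child(ren)
Matching nodes: [4, 19, 24]
Count of nodes with exactly one child: 3


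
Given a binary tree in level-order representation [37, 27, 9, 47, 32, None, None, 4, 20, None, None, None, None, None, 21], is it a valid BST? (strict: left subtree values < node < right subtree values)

Level-order array: [37, 27, 9, 47, 32, None, None, 4, 20, None, None, None, None, None, 21]
Validate using subtree bounds (lo, hi): at each node, require lo < value < hi,
then recurse left with hi=value and right with lo=value.
Preorder trace (stopping at first violation):
  at node 37 with bounds (-inf, +inf): OK
  at node 27 with bounds (-inf, 37): OK
  at node 47 with bounds (-inf, 27): VIOLATION
Node 47 violates its bound: not (-inf < 47 < 27).
Result: Not a valid BST


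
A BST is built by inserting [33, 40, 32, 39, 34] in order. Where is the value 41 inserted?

Starting tree (level order): [33, 32, 40, None, None, 39, None, 34]
Insertion path: 33 -> 40
Result: insert 41 as right child of 40
Final tree (level order): [33, 32, 40, None, None, 39, 41, 34]


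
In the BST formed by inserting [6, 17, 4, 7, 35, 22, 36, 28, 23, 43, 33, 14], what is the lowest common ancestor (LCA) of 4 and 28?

Tree insertion order: [6, 17, 4, 7, 35, 22, 36, 28, 23, 43, 33, 14]
Tree (level-order array): [6, 4, 17, None, None, 7, 35, None, 14, 22, 36, None, None, None, 28, None, 43, 23, 33]
In a BST, the LCA of p=4, q=28 is the first node v on the
root-to-leaf path with p <= v <= q (go left if both < v, right if both > v).
Walk from root:
  at 6: 4 <= 6 <= 28, this is the LCA
LCA = 6


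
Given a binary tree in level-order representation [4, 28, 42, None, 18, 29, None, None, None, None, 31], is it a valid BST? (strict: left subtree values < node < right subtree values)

Level-order array: [4, 28, 42, None, 18, 29, None, None, None, None, 31]
Validate using subtree bounds (lo, hi): at each node, require lo < value < hi,
then recurse left with hi=value and right with lo=value.
Preorder trace (stopping at first violation):
  at node 4 with bounds (-inf, +inf): OK
  at node 28 with bounds (-inf, 4): VIOLATION
Node 28 violates its bound: not (-inf < 28 < 4).
Result: Not a valid BST


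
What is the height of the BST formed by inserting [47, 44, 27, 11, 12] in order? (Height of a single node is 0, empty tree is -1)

Insertion order: [47, 44, 27, 11, 12]
Tree (level-order array): [47, 44, None, 27, None, 11, None, None, 12]
Compute height bottom-up (empty subtree = -1):
  height(12) = 1 + max(-1, -1) = 0
  height(11) = 1 + max(-1, 0) = 1
  height(27) = 1 + max(1, -1) = 2
  height(44) = 1 + max(2, -1) = 3
  height(47) = 1 + max(3, -1) = 4
Height = 4


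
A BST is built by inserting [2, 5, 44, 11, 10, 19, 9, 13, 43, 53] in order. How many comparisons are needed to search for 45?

Search path for 45: 2 -> 5 -> 44 -> 53
Found: False
Comparisons: 4


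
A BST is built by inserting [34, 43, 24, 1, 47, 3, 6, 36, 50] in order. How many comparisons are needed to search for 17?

Search path for 17: 34 -> 24 -> 1 -> 3 -> 6
Found: False
Comparisons: 5


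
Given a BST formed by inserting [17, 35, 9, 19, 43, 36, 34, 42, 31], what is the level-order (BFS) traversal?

Tree insertion order: [17, 35, 9, 19, 43, 36, 34, 42, 31]
Tree (level-order array): [17, 9, 35, None, None, 19, 43, None, 34, 36, None, 31, None, None, 42]
BFS from the root, enqueuing left then right child of each popped node:
  queue [17] -> pop 17, enqueue [9, 35], visited so far: [17]
  queue [9, 35] -> pop 9, enqueue [none], visited so far: [17, 9]
  queue [35] -> pop 35, enqueue [19, 43], visited so far: [17, 9, 35]
  queue [19, 43] -> pop 19, enqueue [34], visited so far: [17, 9, 35, 19]
  queue [43, 34] -> pop 43, enqueue [36], visited so far: [17, 9, 35, 19, 43]
  queue [34, 36] -> pop 34, enqueue [31], visited so far: [17, 9, 35, 19, 43, 34]
  queue [36, 31] -> pop 36, enqueue [42], visited so far: [17, 9, 35, 19, 43, 34, 36]
  queue [31, 42] -> pop 31, enqueue [none], visited so far: [17, 9, 35, 19, 43, 34, 36, 31]
  queue [42] -> pop 42, enqueue [none], visited so far: [17, 9, 35, 19, 43, 34, 36, 31, 42]
Result: [17, 9, 35, 19, 43, 34, 36, 31, 42]


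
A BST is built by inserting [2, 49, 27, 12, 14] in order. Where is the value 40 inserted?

Starting tree (level order): [2, None, 49, 27, None, 12, None, None, 14]
Insertion path: 2 -> 49 -> 27
Result: insert 40 as right child of 27
Final tree (level order): [2, None, 49, 27, None, 12, 40, None, 14]


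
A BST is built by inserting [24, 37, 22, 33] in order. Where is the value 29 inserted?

Starting tree (level order): [24, 22, 37, None, None, 33]
Insertion path: 24 -> 37 -> 33
Result: insert 29 as left child of 33
Final tree (level order): [24, 22, 37, None, None, 33, None, 29]


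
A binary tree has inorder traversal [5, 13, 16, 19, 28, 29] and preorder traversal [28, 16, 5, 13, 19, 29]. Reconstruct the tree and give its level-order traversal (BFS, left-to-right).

Inorder:  [5, 13, 16, 19, 28, 29]
Preorder: [28, 16, 5, 13, 19, 29]
Algorithm: preorder visits root first, so consume preorder in order;
for each root, split the current inorder slice at that value into
left-subtree inorder and right-subtree inorder, then recurse.
Recursive splits:
  root=28; inorder splits into left=[5, 13, 16, 19], right=[29]
  root=16; inorder splits into left=[5, 13], right=[19]
  root=5; inorder splits into left=[], right=[13]
  root=13; inorder splits into left=[], right=[]
  root=19; inorder splits into left=[], right=[]
  root=29; inorder splits into left=[], right=[]
Reconstructed level-order: [28, 16, 29, 5, 19, 13]


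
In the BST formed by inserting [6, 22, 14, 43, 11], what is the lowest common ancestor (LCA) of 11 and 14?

Tree insertion order: [6, 22, 14, 43, 11]
Tree (level-order array): [6, None, 22, 14, 43, 11]
In a BST, the LCA of p=11, q=14 is the first node v on the
root-to-leaf path with p <= v <= q (go left if both < v, right if both > v).
Walk from root:
  at 6: both 11 and 14 > 6, go right
  at 22: both 11 and 14 < 22, go left
  at 14: 11 <= 14 <= 14, this is the LCA
LCA = 14


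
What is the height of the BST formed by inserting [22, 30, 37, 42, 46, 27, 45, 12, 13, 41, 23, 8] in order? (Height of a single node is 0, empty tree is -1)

Insertion order: [22, 30, 37, 42, 46, 27, 45, 12, 13, 41, 23, 8]
Tree (level-order array): [22, 12, 30, 8, 13, 27, 37, None, None, None, None, 23, None, None, 42, None, None, 41, 46, None, None, 45]
Compute height bottom-up (empty subtree = -1):
  height(8) = 1 + max(-1, -1) = 0
  height(13) = 1 + max(-1, -1) = 0
  height(12) = 1 + max(0, 0) = 1
  height(23) = 1 + max(-1, -1) = 0
  height(27) = 1 + max(0, -1) = 1
  height(41) = 1 + max(-1, -1) = 0
  height(45) = 1 + max(-1, -1) = 0
  height(46) = 1 + max(0, -1) = 1
  height(42) = 1 + max(0, 1) = 2
  height(37) = 1 + max(-1, 2) = 3
  height(30) = 1 + max(1, 3) = 4
  height(22) = 1 + max(1, 4) = 5
Height = 5


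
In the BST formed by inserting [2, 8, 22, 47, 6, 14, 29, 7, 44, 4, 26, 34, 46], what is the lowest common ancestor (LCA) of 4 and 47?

Tree insertion order: [2, 8, 22, 47, 6, 14, 29, 7, 44, 4, 26, 34, 46]
Tree (level-order array): [2, None, 8, 6, 22, 4, 7, 14, 47, None, None, None, None, None, None, 29, None, 26, 44, None, None, 34, 46]
In a BST, the LCA of p=4, q=47 is the first node v on the
root-to-leaf path with p <= v <= q (go left if both < v, right if both > v).
Walk from root:
  at 2: both 4 and 47 > 2, go right
  at 8: 4 <= 8 <= 47, this is the LCA
LCA = 8


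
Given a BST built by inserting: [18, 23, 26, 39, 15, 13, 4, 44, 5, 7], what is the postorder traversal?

Tree insertion order: [18, 23, 26, 39, 15, 13, 4, 44, 5, 7]
Tree (level-order array): [18, 15, 23, 13, None, None, 26, 4, None, None, 39, None, 5, None, 44, None, 7]
Postorder traversal: [7, 5, 4, 13, 15, 44, 39, 26, 23, 18]


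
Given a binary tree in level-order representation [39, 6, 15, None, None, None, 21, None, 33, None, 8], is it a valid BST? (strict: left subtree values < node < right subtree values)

Level-order array: [39, 6, 15, None, None, None, 21, None, 33, None, 8]
Validate using subtree bounds (lo, hi): at each node, require lo < value < hi,
then recurse left with hi=value and right with lo=value.
Preorder trace (stopping at first violation):
  at node 39 with bounds (-inf, +inf): OK
  at node 6 with bounds (-inf, 39): OK
  at node 15 with bounds (39, +inf): VIOLATION
Node 15 violates its bound: not (39 < 15 < +inf).
Result: Not a valid BST


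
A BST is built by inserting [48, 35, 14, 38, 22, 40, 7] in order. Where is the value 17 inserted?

Starting tree (level order): [48, 35, None, 14, 38, 7, 22, None, 40]
Insertion path: 48 -> 35 -> 14 -> 22
Result: insert 17 as left child of 22
Final tree (level order): [48, 35, None, 14, 38, 7, 22, None, 40, None, None, 17]


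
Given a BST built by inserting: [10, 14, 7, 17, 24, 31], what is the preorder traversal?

Tree insertion order: [10, 14, 7, 17, 24, 31]
Tree (level-order array): [10, 7, 14, None, None, None, 17, None, 24, None, 31]
Preorder traversal: [10, 7, 14, 17, 24, 31]


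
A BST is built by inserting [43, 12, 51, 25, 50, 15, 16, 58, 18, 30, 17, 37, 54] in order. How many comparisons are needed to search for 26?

Search path for 26: 43 -> 12 -> 25 -> 30
Found: False
Comparisons: 4


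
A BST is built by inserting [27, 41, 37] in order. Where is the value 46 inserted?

Starting tree (level order): [27, None, 41, 37]
Insertion path: 27 -> 41
Result: insert 46 as right child of 41
Final tree (level order): [27, None, 41, 37, 46]


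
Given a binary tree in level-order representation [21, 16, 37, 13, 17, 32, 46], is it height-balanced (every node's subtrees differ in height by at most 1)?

Tree (level-order array): [21, 16, 37, 13, 17, 32, 46]
Definition: a tree is height-balanced if, at every node, |h(left) - h(right)| <= 1 (empty subtree has height -1).
Bottom-up per-node check:
  node 13: h_left=-1, h_right=-1, diff=0 [OK], height=0
  node 17: h_left=-1, h_right=-1, diff=0 [OK], height=0
  node 16: h_left=0, h_right=0, diff=0 [OK], height=1
  node 32: h_left=-1, h_right=-1, diff=0 [OK], height=0
  node 46: h_left=-1, h_right=-1, diff=0 [OK], height=0
  node 37: h_left=0, h_right=0, diff=0 [OK], height=1
  node 21: h_left=1, h_right=1, diff=0 [OK], height=2
All nodes satisfy the balance condition.
Result: Balanced


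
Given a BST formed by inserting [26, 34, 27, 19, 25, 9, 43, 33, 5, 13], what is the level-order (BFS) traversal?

Tree insertion order: [26, 34, 27, 19, 25, 9, 43, 33, 5, 13]
Tree (level-order array): [26, 19, 34, 9, 25, 27, 43, 5, 13, None, None, None, 33]
BFS from the root, enqueuing left then right child of each popped node:
  queue [26] -> pop 26, enqueue [19, 34], visited so far: [26]
  queue [19, 34] -> pop 19, enqueue [9, 25], visited so far: [26, 19]
  queue [34, 9, 25] -> pop 34, enqueue [27, 43], visited so far: [26, 19, 34]
  queue [9, 25, 27, 43] -> pop 9, enqueue [5, 13], visited so far: [26, 19, 34, 9]
  queue [25, 27, 43, 5, 13] -> pop 25, enqueue [none], visited so far: [26, 19, 34, 9, 25]
  queue [27, 43, 5, 13] -> pop 27, enqueue [33], visited so far: [26, 19, 34, 9, 25, 27]
  queue [43, 5, 13, 33] -> pop 43, enqueue [none], visited so far: [26, 19, 34, 9, 25, 27, 43]
  queue [5, 13, 33] -> pop 5, enqueue [none], visited so far: [26, 19, 34, 9, 25, 27, 43, 5]
  queue [13, 33] -> pop 13, enqueue [none], visited so far: [26, 19, 34, 9, 25, 27, 43, 5, 13]
  queue [33] -> pop 33, enqueue [none], visited so far: [26, 19, 34, 9, 25, 27, 43, 5, 13, 33]
Result: [26, 19, 34, 9, 25, 27, 43, 5, 13, 33]


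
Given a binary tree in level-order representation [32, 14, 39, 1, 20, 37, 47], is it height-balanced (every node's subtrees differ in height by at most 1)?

Tree (level-order array): [32, 14, 39, 1, 20, 37, 47]
Definition: a tree is height-balanced if, at every node, |h(left) - h(right)| <= 1 (empty subtree has height -1).
Bottom-up per-node check:
  node 1: h_left=-1, h_right=-1, diff=0 [OK], height=0
  node 20: h_left=-1, h_right=-1, diff=0 [OK], height=0
  node 14: h_left=0, h_right=0, diff=0 [OK], height=1
  node 37: h_left=-1, h_right=-1, diff=0 [OK], height=0
  node 47: h_left=-1, h_right=-1, diff=0 [OK], height=0
  node 39: h_left=0, h_right=0, diff=0 [OK], height=1
  node 32: h_left=1, h_right=1, diff=0 [OK], height=2
All nodes satisfy the balance condition.
Result: Balanced


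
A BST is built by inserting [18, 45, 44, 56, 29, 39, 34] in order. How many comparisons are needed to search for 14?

Search path for 14: 18
Found: False
Comparisons: 1


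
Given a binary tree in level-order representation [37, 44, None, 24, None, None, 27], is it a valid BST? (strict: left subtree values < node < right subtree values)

Level-order array: [37, 44, None, 24, None, None, 27]
Validate using subtree bounds (lo, hi): at each node, require lo < value < hi,
then recurse left with hi=value and right with lo=value.
Preorder trace (stopping at first violation):
  at node 37 with bounds (-inf, +inf): OK
  at node 44 with bounds (-inf, 37): VIOLATION
Node 44 violates its bound: not (-inf < 44 < 37).
Result: Not a valid BST


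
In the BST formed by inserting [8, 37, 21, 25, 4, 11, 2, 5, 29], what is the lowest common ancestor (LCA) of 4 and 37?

Tree insertion order: [8, 37, 21, 25, 4, 11, 2, 5, 29]
Tree (level-order array): [8, 4, 37, 2, 5, 21, None, None, None, None, None, 11, 25, None, None, None, 29]
In a BST, the LCA of p=4, q=37 is the first node v on the
root-to-leaf path with p <= v <= q (go left if both < v, right if both > v).
Walk from root:
  at 8: 4 <= 8 <= 37, this is the LCA
LCA = 8


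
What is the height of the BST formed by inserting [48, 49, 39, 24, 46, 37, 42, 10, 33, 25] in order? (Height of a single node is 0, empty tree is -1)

Insertion order: [48, 49, 39, 24, 46, 37, 42, 10, 33, 25]
Tree (level-order array): [48, 39, 49, 24, 46, None, None, 10, 37, 42, None, None, None, 33, None, None, None, 25]
Compute height bottom-up (empty subtree = -1):
  height(10) = 1 + max(-1, -1) = 0
  height(25) = 1 + max(-1, -1) = 0
  height(33) = 1 + max(0, -1) = 1
  height(37) = 1 + max(1, -1) = 2
  height(24) = 1 + max(0, 2) = 3
  height(42) = 1 + max(-1, -1) = 0
  height(46) = 1 + max(0, -1) = 1
  height(39) = 1 + max(3, 1) = 4
  height(49) = 1 + max(-1, -1) = 0
  height(48) = 1 + max(4, 0) = 5
Height = 5


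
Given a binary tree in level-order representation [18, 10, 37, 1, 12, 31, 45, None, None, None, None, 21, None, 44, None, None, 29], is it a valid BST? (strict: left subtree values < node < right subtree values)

Level-order array: [18, 10, 37, 1, 12, 31, 45, None, None, None, None, 21, None, 44, None, None, 29]
Validate using subtree bounds (lo, hi): at each node, require lo < value < hi,
then recurse left with hi=value and right with lo=value.
Preorder trace (stopping at first violation):
  at node 18 with bounds (-inf, +inf): OK
  at node 10 with bounds (-inf, 18): OK
  at node 1 with bounds (-inf, 10): OK
  at node 12 with bounds (10, 18): OK
  at node 37 with bounds (18, +inf): OK
  at node 31 with bounds (18, 37): OK
  at node 21 with bounds (18, 31): OK
  at node 29 with bounds (21, 31): OK
  at node 45 with bounds (37, +inf): OK
  at node 44 with bounds (37, 45): OK
No violation found at any node.
Result: Valid BST


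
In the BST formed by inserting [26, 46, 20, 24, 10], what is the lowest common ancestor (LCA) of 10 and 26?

Tree insertion order: [26, 46, 20, 24, 10]
Tree (level-order array): [26, 20, 46, 10, 24]
In a BST, the LCA of p=10, q=26 is the first node v on the
root-to-leaf path with p <= v <= q (go left if both < v, right if both > v).
Walk from root:
  at 26: 10 <= 26 <= 26, this is the LCA
LCA = 26


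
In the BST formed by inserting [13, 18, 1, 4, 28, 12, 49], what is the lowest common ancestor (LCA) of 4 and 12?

Tree insertion order: [13, 18, 1, 4, 28, 12, 49]
Tree (level-order array): [13, 1, 18, None, 4, None, 28, None, 12, None, 49]
In a BST, the LCA of p=4, q=12 is the first node v on the
root-to-leaf path with p <= v <= q (go left if both < v, right if both > v).
Walk from root:
  at 13: both 4 and 12 < 13, go left
  at 1: both 4 and 12 > 1, go right
  at 4: 4 <= 4 <= 12, this is the LCA
LCA = 4


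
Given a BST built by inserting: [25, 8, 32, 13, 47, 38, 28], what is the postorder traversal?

Tree insertion order: [25, 8, 32, 13, 47, 38, 28]
Tree (level-order array): [25, 8, 32, None, 13, 28, 47, None, None, None, None, 38]
Postorder traversal: [13, 8, 28, 38, 47, 32, 25]


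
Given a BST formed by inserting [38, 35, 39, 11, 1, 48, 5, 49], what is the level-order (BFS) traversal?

Tree insertion order: [38, 35, 39, 11, 1, 48, 5, 49]
Tree (level-order array): [38, 35, 39, 11, None, None, 48, 1, None, None, 49, None, 5]
BFS from the root, enqueuing left then right child of each popped node:
  queue [38] -> pop 38, enqueue [35, 39], visited so far: [38]
  queue [35, 39] -> pop 35, enqueue [11], visited so far: [38, 35]
  queue [39, 11] -> pop 39, enqueue [48], visited so far: [38, 35, 39]
  queue [11, 48] -> pop 11, enqueue [1], visited so far: [38, 35, 39, 11]
  queue [48, 1] -> pop 48, enqueue [49], visited so far: [38, 35, 39, 11, 48]
  queue [1, 49] -> pop 1, enqueue [5], visited so far: [38, 35, 39, 11, 48, 1]
  queue [49, 5] -> pop 49, enqueue [none], visited so far: [38, 35, 39, 11, 48, 1, 49]
  queue [5] -> pop 5, enqueue [none], visited so far: [38, 35, 39, 11, 48, 1, 49, 5]
Result: [38, 35, 39, 11, 48, 1, 49, 5]


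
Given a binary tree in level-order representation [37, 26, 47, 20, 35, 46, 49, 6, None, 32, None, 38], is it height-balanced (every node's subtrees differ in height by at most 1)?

Tree (level-order array): [37, 26, 47, 20, 35, 46, 49, 6, None, 32, None, 38]
Definition: a tree is height-balanced if, at every node, |h(left) - h(right)| <= 1 (empty subtree has height -1).
Bottom-up per-node check:
  node 6: h_left=-1, h_right=-1, diff=0 [OK], height=0
  node 20: h_left=0, h_right=-1, diff=1 [OK], height=1
  node 32: h_left=-1, h_right=-1, diff=0 [OK], height=0
  node 35: h_left=0, h_right=-1, diff=1 [OK], height=1
  node 26: h_left=1, h_right=1, diff=0 [OK], height=2
  node 38: h_left=-1, h_right=-1, diff=0 [OK], height=0
  node 46: h_left=0, h_right=-1, diff=1 [OK], height=1
  node 49: h_left=-1, h_right=-1, diff=0 [OK], height=0
  node 47: h_left=1, h_right=0, diff=1 [OK], height=2
  node 37: h_left=2, h_right=2, diff=0 [OK], height=3
All nodes satisfy the balance condition.
Result: Balanced


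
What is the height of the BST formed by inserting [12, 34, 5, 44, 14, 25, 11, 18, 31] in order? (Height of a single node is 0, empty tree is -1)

Insertion order: [12, 34, 5, 44, 14, 25, 11, 18, 31]
Tree (level-order array): [12, 5, 34, None, 11, 14, 44, None, None, None, 25, None, None, 18, 31]
Compute height bottom-up (empty subtree = -1):
  height(11) = 1 + max(-1, -1) = 0
  height(5) = 1 + max(-1, 0) = 1
  height(18) = 1 + max(-1, -1) = 0
  height(31) = 1 + max(-1, -1) = 0
  height(25) = 1 + max(0, 0) = 1
  height(14) = 1 + max(-1, 1) = 2
  height(44) = 1 + max(-1, -1) = 0
  height(34) = 1 + max(2, 0) = 3
  height(12) = 1 + max(1, 3) = 4
Height = 4


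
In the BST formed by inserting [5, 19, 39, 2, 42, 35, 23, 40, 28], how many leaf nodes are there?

Tree built from: [5, 19, 39, 2, 42, 35, 23, 40, 28]
Tree (level-order array): [5, 2, 19, None, None, None, 39, 35, 42, 23, None, 40, None, None, 28]
Rule: A leaf has 0 children.
Per-node child counts:
  node 5: 2 child(ren)
  node 2: 0 child(ren)
  node 19: 1 child(ren)
  node 39: 2 child(ren)
  node 35: 1 child(ren)
  node 23: 1 child(ren)
  node 28: 0 child(ren)
  node 42: 1 child(ren)
  node 40: 0 child(ren)
Matching nodes: [2, 28, 40]
Count of leaf nodes: 3


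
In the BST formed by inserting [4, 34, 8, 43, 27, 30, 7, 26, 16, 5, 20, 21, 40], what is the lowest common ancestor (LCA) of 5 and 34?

Tree insertion order: [4, 34, 8, 43, 27, 30, 7, 26, 16, 5, 20, 21, 40]
Tree (level-order array): [4, None, 34, 8, 43, 7, 27, 40, None, 5, None, 26, 30, None, None, None, None, 16, None, None, None, None, 20, None, 21]
In a BST, the LCA of p=5, q=34 is the first node v on the
root-to-leaf path with p <= v <= q (go left if both < v, right if both > v).
Walk from root:
  at 4: both 5 and 34 > 4, go right
  at 34: 5 <= 34 <= 34, this is the LCA
LCA = 34


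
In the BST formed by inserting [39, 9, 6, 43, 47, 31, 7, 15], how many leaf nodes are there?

Tree built from: [39, 9, 6, 43, 47, 31, 7, 15]
Tree (level-order array): [39, 9, 43, 6, 31, None, 47, None, 7, 15]
Rule: A leaf has 0 children.
Per-node child counts:
  node 39: 2 child(ren)
  node 9: 2 child(ren)
  node 6: 1 child(ren)
  node 7: 0 child(ren)
  node 31: 1 child(ren)
  node 15: 0 child(ren)
  node 43: 1 child(ren)
  node 47: 0 child(ren)
Matching nodes: [7, 15, 47]
Count of leaf nodes: 3


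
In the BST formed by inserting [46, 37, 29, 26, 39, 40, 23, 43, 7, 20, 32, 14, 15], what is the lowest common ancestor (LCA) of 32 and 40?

Tree insertion order: [46, 37, 29, 26, 39, 40, 23, 43, 7, 20, 32, 14, 15]
Tree (level-order array): [46, 37, None, 29, 39, 26, 32, None, 40, 23, None, None, None, None, 43, 7, None, None, None, None, 20, 14, None, None, 15]
In a BST, the LCA of p=32, q=40 is the first node v on the
root-to-leaf path with p <= v <= q (go left if both < v, right if both > v).
Walk from root:
  at 46: both 32 and 40 < 46, go left
  at 37: 32 <= 37 <= 40, this is the LCA
LCA = 37


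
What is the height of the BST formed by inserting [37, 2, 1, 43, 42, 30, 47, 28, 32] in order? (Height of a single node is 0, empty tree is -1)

Insertion order: [37, 2, 1, 43, 42, 30, 47, 28, 32]
Tree (level-order array): [37, 2, 43, 1, 30, 42, 47, None, None, 28, 32]
Compute height bottom-up (empty subtree = -1):
  height(1) = 1 + max(-1, -1) = 0
  height(28) = 1 + max(-1, -1) = 0
  height(32) = 1 + max(-1, -1) = 0
  height(30) = 1 + max(0, 0) = 1
  height(2) = 1 + max(0, 1) = 2
  height(42) = 1 + max(-1, -1) = 0
  height(47) = 1 + max(-1, -1) = 0
  height(43) = 1 + max(0, 0) = 1
  height(37) = 1 + max(2, 1) = 3
Height = 3


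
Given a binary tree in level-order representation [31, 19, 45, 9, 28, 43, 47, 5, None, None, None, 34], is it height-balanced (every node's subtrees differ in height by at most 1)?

Tree (level-order array): [31, 19, 45, 9, 28, 43, 47, 5, None, None, None, 34]
Definition: a tree is height-balanced if, at every node, |h(left) - h(right)| <= 1 (empty subtree has height -1).
Bottom-up per-node check:
  node 5: h_left=-1, h_right=-1, diff=0 [OK], height=0
  node 9: h_left=0, h_right=-1, diff=1 [OK], height=1
  node 28: h_left=-1, h_right=-1, diff=0 [OK], height=0
  node 19: h_left=1, h_right=0, diff=1 [OK], height=2
  node 34: h_left=-1, h_right=-1, diff=0 [OK], height=0
  node 43: h_left=0, h_right=-1, diff=1 [OK], height=1
  node 47: h_left=-1, h_right=-1, diff=0 [OK], height=0
  node 45: h_left=1, h_right=0, diff=1 [OK], height=2
  node 31: h_left=2, h_right=2, diff=0 [OK], height=3
All nodes satisfy the balance condition.
Result: Balanced


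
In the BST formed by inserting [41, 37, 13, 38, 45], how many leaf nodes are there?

Tree built from: [41, 37, 13, 38, 45]
Tree (level-order array): [41, 37, 45, 13, 38]
Rule: A leaf has 0 children.
Per-node child counts:
  node 41: 2 child(ren)
  node 37: 2 child(ren)
  node 13: 0 child(ren)
  node 38: 0 child(ren)
  node 45: 0 child(ren)
Matching nodes: [13, 38, 45]
Count of leaf nodes: 3


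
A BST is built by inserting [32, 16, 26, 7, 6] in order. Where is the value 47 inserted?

Starting tree (level order): [32, 16, None, 7, 26, 6]
Insertion path: 32
Result: insert 47 as right child of 32
Final tree (level order): [32, 16, 47, 7, 26, None, None, 6]


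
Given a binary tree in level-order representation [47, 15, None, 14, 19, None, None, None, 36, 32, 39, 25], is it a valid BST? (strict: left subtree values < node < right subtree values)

Level-order array: [47, 15, None, 14, 19, None, None, None, 36, 32, 39, 25]
Validate using subtree bounds (lo, hi): at each node, require lo < value < hi,
then recurse left with hi=value and right with lo=value.
Preorder trace (stopping at first violation):
  at node 47 with bounds (-inf, +inf): OK
  at node 15 with bounds (-inf, 47): OK
  at node 14 with bounds (-inf, 15): OK
  at node 19 with bounds (15, 47): OK
  at node 36 with bounds (19, 47): OK
  at node 32 with bounds (19, 36): OK
  at node 25 with bounds (19, 32): OK
  at node 39 with bounds (36, 47): OK
No violation found at any node.
Result: Valid BST


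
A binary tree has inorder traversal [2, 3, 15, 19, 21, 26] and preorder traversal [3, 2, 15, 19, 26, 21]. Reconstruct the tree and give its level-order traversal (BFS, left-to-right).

Inorder:  [2, 3, 15, 19, 21, 26]
Preorder: [3, 2, 15, 19, 26, 21]
Algorithm: preorder visits root first, so consume preorder in order;
for each root, split the current inorder slice at that value into
left-subtree inorder and right-subtree inorder, then recurse.
Recursive splits:
  root=3; inorder splits into left=[2], right=[15, 19, 21, 26]
  root=2; inorder splits into left=[], right=[]
  root=15; inorder splits into left=[], right=[19, 21, 26]
  root=19; inorder splits into left=[], right=[21, 26]
  root=26; inorder splits into left=[21], right=[]
  root=21; inorder splits into left=[], right=[]
Reconstructed level-order: [3, 2, 15, 19, 26, 21]


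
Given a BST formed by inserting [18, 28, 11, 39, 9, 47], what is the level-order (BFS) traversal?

Tree insertion order: [18, 28, 11, 39, 9, 47]
Tree (level-order array): [18, 11, 28, 9, None, None, 39, None, None, None, 47]
BFS from the root, enqueuing left then right child of each popped node:
  queue [18] -> pop 18, enqueue [11, 28], visited so far: [18]
  queue [11, 28] -> pop 11, enqueue [9], visited so far: [18, 11]
  queue [28, 9] -> pop 28, enqueue [39], visited so far: [18, 11, 28]
  queue [9, 39] -> pop 9, enqueue [none], visited so far: [18, 11, 28, 9]
  queue [39] -> pop 39, enqueue [47], visited so far: [18, 11, 28, 9, 39]
  queue [47] -> pop 47, enqueue [none], visited so far: [18, 11, 28, 9, 39, 47]
Result: [18, 11, 28, 9, 39, 47]


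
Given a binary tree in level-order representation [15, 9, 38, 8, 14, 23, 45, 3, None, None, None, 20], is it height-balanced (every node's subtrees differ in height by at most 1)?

Tree (level-order array): [15, 9, 38, 8, 14, 23, 45, 3, None, None, None, 20]
Definition: a tree is height-balanced if, at every node, |h(left) - h(right)| <= 1 (empty subtree has height -1).
Bottom-up per-node check:
  node 3: h_left=-1, h_right=-1, diff=0 [OK], height=0
  node 8: h_left=0, h_right=-1, diff=1 [OK], height=1
  node 14: h_left=-1, h_right=-1, diff=0 [OK], height=0
  node 9: h_left=1, h_right=0, diff=1 [OK], height=2
  node 20: h_left=-1, h_right=-1, diff=0 [OK], height=0
  node 23: h_left=0, h_right=-1, diff=1 [OK], height=1
  node 45: h_left=-1, h_right=-1, diff=0 [OK], height=0
  node 38: h_left=1, h_right=0, diff=1 [OK], height=2
  node 15: h_left=2, h_right=2, diff=0 [OK], height=3
All nodes satisfy the balance condition.
Result: Balanced


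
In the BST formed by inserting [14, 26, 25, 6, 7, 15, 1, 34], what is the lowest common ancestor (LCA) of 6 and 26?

Tree insertion order: [14, 26, 25, 6, 7, 15, 1, 34]
Tree (level-order array): [14, 6, 26, 1, 7, 25, 34, None, None, None, None, 15]
In a BST, the LCA of p=6, q=26 is the first node v on the
root-to-leaf path with p <= v <= q (go left if both < v, right if both > v).
Walk from root:
  at 14: 6 <= 14 <= 26, this is the LCA
LCA = 14


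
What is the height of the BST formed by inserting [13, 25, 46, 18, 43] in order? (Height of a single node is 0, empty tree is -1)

Insertion order: [13, 25, 46, 18, 43]
Tree (level-order array): [13, None, 25, 18, 46, None, None, 43]
Compute height bottom-up (empty subtree = -1):
  height(18) = 1 + max(-1, -1) = 0
  height(43) = 1 + max(-1, -1) = 0
  height(46) = 1 + max(0, -1) = 1
  height(25) = 1 + max(0, 1) = 2
  height(13) = 1 + max(-1, 2) = 3
Height = 3


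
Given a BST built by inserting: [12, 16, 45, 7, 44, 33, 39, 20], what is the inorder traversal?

Tree insertion order: [12, 16, 45, 7, 44, 33, 39, 20]
Tree (level-order array): [12, 7, 16, None, None, None, 45, 44, None, 33, None, 20, 39]
Inorder traversal: [7, 12, 16, 20, 33, 39, 44, 45]


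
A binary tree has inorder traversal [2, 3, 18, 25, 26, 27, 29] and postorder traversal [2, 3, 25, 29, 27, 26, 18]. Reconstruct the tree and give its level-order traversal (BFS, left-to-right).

Inorder:   [2, 3, 18, 25, 26, 27, 29]
Postorder: [2, 3, 25, 29, 27, 26, 18]
Algorithm: postorder visits root last, so walk postorder right-to-left;
each value is the root of the current inorder slice — split it at that
value, recurse on the right subtree first, then the left.
Recursive splits:
  root=18; inorder splits into left=[2, 3], right=[25, 26, 27, 29]
  root=26; inorder splits into left=[25], right=[27, 29]
  root=27; inorder splits into left=[], right=[29]
  root=29; inorder splits into left=[], right=[]
  root=25; inorder splits into left=[], right=[]
  root=3; inorder splits into left=[2], right=[]
  root=2; inorder splits into left=[], right=[]
Reconstructed level-order: [18, 3, 26, 2, 25, 27, 29]


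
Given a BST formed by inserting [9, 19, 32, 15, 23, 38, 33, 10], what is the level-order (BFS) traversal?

Tree insertion order: [9, 19, 32, 15, 23, 38, 33, 10]
Tree (level-order array): [9, None, 19, 15, 32, 10, None, 23, 38, None, None, None, None, 33]
BFS from the root, enqueuing left then right child of each popped node:
  queue [9] -> pop 9, enqueue [19], visited so far: [9]
  queue [19] -> pop 19, enqueue [15, 32], visited so far: [9, 19]
  queue [15, 32] -> pop 15, enqueue [10], visited so far: [9, 19, 15]
  queue [32, 10] -> pop 32, enqueue [23, 38], visited so far: [9, 19, 15, 32]
  queue [10, 23, 38] -> pop 10, enqueue [none], visited so far: [9, 19, 15, 32, 10]
  queue [23, 38] -> pop 23, enqueue [none], visited so far: [9, 19, 15, 32, 10, 23]
  queue [38] -> pop 38, enqueue [33], visited so far: [9, 19, 15, 32, 10, 23, 38]
  queue [33] -> pop 33, enqueue [none], visited so far: [9, 19, 15, 32, 10, 23, 38, 33]
Result: [9, 19, 15, 32, 10, 23, 38, 33]
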